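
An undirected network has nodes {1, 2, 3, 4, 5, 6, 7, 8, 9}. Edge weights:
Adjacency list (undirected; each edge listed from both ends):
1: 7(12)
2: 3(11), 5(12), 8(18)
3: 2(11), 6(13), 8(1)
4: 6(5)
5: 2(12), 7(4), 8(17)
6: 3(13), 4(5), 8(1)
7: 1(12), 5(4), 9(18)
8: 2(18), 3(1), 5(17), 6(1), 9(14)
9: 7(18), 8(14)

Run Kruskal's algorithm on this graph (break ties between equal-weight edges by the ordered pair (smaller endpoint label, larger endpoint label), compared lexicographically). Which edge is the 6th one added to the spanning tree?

1-7

Sort edges by weight, then run Kruskal:
3-8 (1): add — endpoints in different components.
6-8 (1): add — endpoints in different components.
5-7 (4): add — endpoints in different components.
4-6 (5): add — endpoints in different components.
2-3 (11): add — endpoints in different components.
1-7 (12): add — endpoints in different components.
2-5 (12): add — endpoints in different components.
3-6 (13): skip — 3 and 6 already connected.
8-9 (14): add — endpoints in different components.
The 6th edge added is 1-7.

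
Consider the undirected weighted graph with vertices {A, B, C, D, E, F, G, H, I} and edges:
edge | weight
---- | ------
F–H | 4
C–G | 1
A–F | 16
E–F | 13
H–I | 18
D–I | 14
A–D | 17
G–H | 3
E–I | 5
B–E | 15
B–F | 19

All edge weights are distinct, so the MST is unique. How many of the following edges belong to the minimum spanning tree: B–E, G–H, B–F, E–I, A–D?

Sort edges by weight, then run Kruskal:
C–G (1): add — endpoints in different components.
G–H (3): add — endpoints in different components.
F–H (4): add — endpoints in different components.
E–I (5): add — endpoints in different components.
E–F (13): add — endpoints in different components.
D–I (14): add — endpoints in different components.
B–E (15): add — endpoints in different components.
A–F (16): add — endpoints in different components.
MST edge set: {C–G, G–H, F–H, E–I, E–F, D–I, B–E, A–F}.
Of the listed edges, {B–E, G–H, E–I} are in the MST → 3.

3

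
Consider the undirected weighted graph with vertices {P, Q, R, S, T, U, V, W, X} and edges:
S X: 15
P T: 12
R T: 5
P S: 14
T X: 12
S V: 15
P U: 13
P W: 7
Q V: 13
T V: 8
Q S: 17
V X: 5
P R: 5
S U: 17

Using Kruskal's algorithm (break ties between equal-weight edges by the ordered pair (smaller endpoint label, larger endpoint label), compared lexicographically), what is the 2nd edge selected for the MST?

Sort edges by weight, then run Kruskal:
P R (5): add — endpoints in different components.
R T (5): add — endpoints in different components.
V X (5): add — endpoints in different components.
P W (7): add — endpoints in different components.
T V (8): add — endpoints in different components.
P T (12): skip — P and T already connected.
T X (12): skip — X and T already connected.
P U (13): add — endpoints in different components.
Q V (13): add — endpoints in different components.
P S (14): add — endpoints in different components.
The 2nd edge added is R T.

R-T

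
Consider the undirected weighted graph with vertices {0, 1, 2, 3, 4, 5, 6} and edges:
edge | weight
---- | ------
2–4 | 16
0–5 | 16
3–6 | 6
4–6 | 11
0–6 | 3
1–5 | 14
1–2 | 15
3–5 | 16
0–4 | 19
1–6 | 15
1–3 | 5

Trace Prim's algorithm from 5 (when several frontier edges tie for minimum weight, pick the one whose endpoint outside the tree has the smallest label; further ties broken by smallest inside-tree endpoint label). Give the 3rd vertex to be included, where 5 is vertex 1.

Prim's algorithm from 5:
Step 1: cheapest edge leaving the tree is 1–5 (14); add 1.
Step 2: cheapest edge leaving the tree is 1–3 (5); add 3.
Step 3: cheapest edge leaving the tree is 3–6 (6); add 6.
Step 4: cheapest edge leaving the tree is 0–6 (3); add 0.
Step 5: cheapest edge leaving the tree is 4–6 (11); add 4.
Step 6: cheapest edge leaving the tree is 1–2 (15); add 2.
Vertex order: 5, 1, 3, 6, 0, 4, 2. The 3rd vertex is 3.

3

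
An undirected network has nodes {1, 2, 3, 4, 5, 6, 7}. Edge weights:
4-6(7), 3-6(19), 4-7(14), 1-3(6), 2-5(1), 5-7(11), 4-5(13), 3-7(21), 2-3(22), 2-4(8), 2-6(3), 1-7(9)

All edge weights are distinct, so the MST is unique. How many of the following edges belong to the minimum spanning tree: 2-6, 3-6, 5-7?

Kruskal: consider edges lightest-first.
2-5 (1): add. Components now {1} {2,5} {3} {4} {6} {7}
2-6 (3): add. Components now {1} {2,5,6} {3} {4} {7}
1-3 (6): add. Components now {1,3} {2,5,6} {4} {7}
4-6 (7): add. Components now {1,3} {2,4,5,6} {7}
2-4 (8): skip — 2 and 4 already connected.
1-7 (9): add. Components now {1,3,7} {2,4,5,6}
5-7 (11): add. Components now {1,2,3,4,5,6,7}
MST edge set: {2-5, 2-6, 1-3, 4-6, 1-7, 5-7}.
Of the listed edges, {2-6, 5-7} are in the MST → 2.

2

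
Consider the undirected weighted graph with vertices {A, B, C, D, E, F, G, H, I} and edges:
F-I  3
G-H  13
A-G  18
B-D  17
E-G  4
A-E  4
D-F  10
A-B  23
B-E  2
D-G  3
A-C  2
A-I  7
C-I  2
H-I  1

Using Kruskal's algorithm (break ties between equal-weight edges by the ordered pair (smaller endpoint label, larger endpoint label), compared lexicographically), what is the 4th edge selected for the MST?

Sort edges by weight, then run Kruskal:
H-I (1): add — endpoints in different components.
A-C (2): add — endpoints in different components.
B-E (2): add — endpoints in different components.
C-I (2): add — endpoints in different components.
D-G (3): add — endpoints in different components.
F-I (3): add — endpoints in different components.
A-E (4): add — endpoints in different components.
E-G (4): add — endpoints in different components.
The 4th edge added is C-I.

C-I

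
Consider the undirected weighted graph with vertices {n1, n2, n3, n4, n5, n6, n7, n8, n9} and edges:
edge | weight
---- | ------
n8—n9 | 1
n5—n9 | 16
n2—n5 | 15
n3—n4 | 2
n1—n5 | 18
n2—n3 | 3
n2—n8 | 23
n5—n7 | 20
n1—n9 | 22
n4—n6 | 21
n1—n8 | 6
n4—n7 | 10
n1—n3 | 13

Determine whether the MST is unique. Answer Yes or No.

Sort edges by weight, then run Kruskal:
n8—n9 (1): add — endpoints in different components.
n3—n4 (2): add — endpoints in different components.
n2—n3 (3): add — endpoints in different components.
n1—n8 (6): add — endpoints in different components.
n4—n7 (10): add — endpoints in different components.
n1—n3 (13): add — endpoints in different components.
n2—n5 (15): add — endpoints in different components.
n5—n9 (16): skip — n9 and n5 already connected.
n1—n5 (18): skip — n5 and n1 already connected.
n5—n7 (20): skip — n5 and n7 already connected.
n4—n6 (21): add — endpoints in different components.
Every non-tree edge has weight strictly greater than the heaviest edge on the tree path between its endpoints, so the MST is unique.

Yes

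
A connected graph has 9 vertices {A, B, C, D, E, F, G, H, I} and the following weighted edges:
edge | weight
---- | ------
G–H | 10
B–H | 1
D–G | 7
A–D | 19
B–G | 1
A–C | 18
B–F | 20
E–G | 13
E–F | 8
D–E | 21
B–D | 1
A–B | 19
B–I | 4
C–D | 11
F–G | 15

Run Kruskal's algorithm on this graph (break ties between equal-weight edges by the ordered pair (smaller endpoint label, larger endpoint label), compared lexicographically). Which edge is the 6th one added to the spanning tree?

C-D

Kruskal's algorithm — process edges by increasing weight (ties by edge label):
B–D (1): add — endpoints in different components.
B–G (1): add — endpoints in different components.
B–H (1): add — endpoints in different components.
B–I (4): add — endpoints in different components.
D–G (7): skip — D and G already connected.
E–F (8): add — endpoints in different components.
G–H (10): skip — G and H already connected.
C–D (11): add — endpoints in different components.
E–G (13): add — endpoints in different components.
F–G (15): skip — F and G already connected.
A–C (18): add — endpoints in different components.
The 6th edge added is C–D.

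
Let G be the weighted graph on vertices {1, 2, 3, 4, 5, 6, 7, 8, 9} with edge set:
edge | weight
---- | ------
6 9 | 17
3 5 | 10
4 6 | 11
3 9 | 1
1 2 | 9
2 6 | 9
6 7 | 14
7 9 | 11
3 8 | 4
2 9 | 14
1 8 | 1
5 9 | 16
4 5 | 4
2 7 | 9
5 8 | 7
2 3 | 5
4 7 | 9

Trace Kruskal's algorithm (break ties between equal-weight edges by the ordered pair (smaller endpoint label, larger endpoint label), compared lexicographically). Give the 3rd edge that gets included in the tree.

Sort edges by weight, then run Kruskal:
1 8 (1): add — endpoints in different components.
3 9 (1): add — endpoints in different components.
3 8 (4): add — endpoints in different components.
4 5 (4): add — endpoints in different components.
2 3 (5): add — endpoints in different components.
5 8 (7): add — endpoints in different components.
1 2 (9): skip — 1 and 2 already connected.
2 6 (9): add — endpoints in different components.
2 7 (9): add — endpoints in different components.
The 3rd edge added is 3 8.

3-8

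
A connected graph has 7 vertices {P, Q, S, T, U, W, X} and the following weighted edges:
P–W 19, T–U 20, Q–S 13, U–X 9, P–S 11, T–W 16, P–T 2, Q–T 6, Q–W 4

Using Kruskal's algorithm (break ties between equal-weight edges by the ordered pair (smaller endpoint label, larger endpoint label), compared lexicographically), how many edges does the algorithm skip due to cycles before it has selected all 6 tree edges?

3

Sort edges by weight, then run Kruskal:
P–T (2): add — endpoints in different components.
Q–W (4): add — endpoints in different components.
Q–T (6): add — endpoints in different components.
U–X (9): add — endpoints in different components.
P–S (11): add — endpoints in different components.
Q–S (13): skip — Q and S already connected.
T–W (16): skip — W and T already connected.
P–W (19): skip — W and P already connected.
T–U (20): add — endpoints in different components.
Edges rejected before the tree was complete: 3.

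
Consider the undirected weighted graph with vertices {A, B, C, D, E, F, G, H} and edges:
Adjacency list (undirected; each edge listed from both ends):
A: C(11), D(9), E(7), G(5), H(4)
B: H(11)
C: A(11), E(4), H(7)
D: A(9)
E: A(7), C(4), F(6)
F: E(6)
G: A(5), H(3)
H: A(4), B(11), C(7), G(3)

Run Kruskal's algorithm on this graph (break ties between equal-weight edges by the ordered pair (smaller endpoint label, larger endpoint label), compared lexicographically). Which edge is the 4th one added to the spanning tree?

E-F

Kruskal's algorithm — process edges by increasing weight (ties by edge label):
G H (3): add — endpoints in different components.
A H (4): add — endpoints in different components.
C E (4): add — endpoints in different components.
A G (5): skip — A and G already connected.
E F (6): add — endpoints in different components.
A E (7): add — endpoints in different components.
C H (7): skip — C and H already connected.
A D (9): add — endpoints in different components.
A C (11): skip — A and C already connected.
B H (11): add — endpoints in different components.
The 4th edge added is E F.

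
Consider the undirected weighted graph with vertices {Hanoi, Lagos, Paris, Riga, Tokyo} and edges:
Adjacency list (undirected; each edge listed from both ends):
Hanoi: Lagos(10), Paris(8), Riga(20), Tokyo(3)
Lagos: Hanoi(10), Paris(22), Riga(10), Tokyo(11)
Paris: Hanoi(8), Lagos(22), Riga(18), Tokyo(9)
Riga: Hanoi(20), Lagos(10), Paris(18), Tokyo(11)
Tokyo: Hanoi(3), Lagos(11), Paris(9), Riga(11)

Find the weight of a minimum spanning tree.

31

Prim's algorithm from Hanoi:
Step 1: cheapest edge leaving the tree is Hanoi Tokyo (3); add Tokyo.
Step 2: cheapest edge leaving the tree is Hanoi Paris (8); add Paris.
Step 3: cheapest edge leaving the tree is Hanoi Lagos (10); add Lagos.
Step 4: cheapest edge leaving the tree is Lagos Riga (10); add Riga.
MST edges: Hanoi Tokyo, Hanoi Paris, Hanoi Lagos, Lagos Riga; total weight 3+8+10+10 = 31.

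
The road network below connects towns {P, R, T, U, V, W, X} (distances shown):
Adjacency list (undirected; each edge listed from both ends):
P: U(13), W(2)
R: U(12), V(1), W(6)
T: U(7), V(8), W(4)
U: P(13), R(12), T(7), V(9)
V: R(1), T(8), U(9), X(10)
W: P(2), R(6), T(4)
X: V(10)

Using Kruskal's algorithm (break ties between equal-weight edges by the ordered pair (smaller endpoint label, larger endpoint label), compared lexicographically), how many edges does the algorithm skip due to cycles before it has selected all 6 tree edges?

2

Sort edges by weight, then run Kruskal:
R-V (1): add. Components now {W} {T} {U} {P} {X} {R,V}
P-W (2): add. Components now {P,W} {T} {U} {X} {R,V}
T-W (4): add. Components now {P,T,W} {U} {X} {R,V}
R-W (6): add. Components now {P,R,T,V,W} {U} {X}
T-U (7): add. Components now {P,R,T,U,V,W} {X}
T-V (8): skip — T and V already connected.
U-V (9): skip — U and V already connected.
V-X (10): add. Components now {P,R,T,U,V,W,X}
Edges rejected before the tree was complete: 2.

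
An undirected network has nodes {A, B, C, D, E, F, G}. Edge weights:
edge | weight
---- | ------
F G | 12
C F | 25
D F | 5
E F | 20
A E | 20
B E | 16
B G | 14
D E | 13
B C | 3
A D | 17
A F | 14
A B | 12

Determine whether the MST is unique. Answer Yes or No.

Sort edges by weight, then run Kruskal:
B C (3): add. Components now {A} {B,C} {D} {E} {F} {G}
D F (5): add. Components now {A} {B,C} {D,F} {E} {G}
A B (12): add. Components now {A,B,C} {D,F} {E} {G}
F G (12): add. Components now {A,B,C} {D,F,G} {E}
D E (13): add. Components now {A,B,C} {D,E,F,G}
A F (14): add. Components now {A,B,C,D,E,F,G}
Non-tree edge B G has weight 14, equal to the heaviest edge on its tree cycle — swapping gives another MST of the same weight. Not unique.

No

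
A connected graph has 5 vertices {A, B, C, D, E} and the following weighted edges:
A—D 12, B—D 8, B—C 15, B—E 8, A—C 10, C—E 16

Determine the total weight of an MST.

Sort edges by weight, then run Kruskal:
B—D (8): add — endpoints in different components.
B—E (8): add — endpoints in different components.
A—C (10): add — endpoints in different components.
A—D (12): add — endpoints in different components.
MST edges: B—D, B—E, A—C, A—D; total weight 8+8+10+12 = 38.

38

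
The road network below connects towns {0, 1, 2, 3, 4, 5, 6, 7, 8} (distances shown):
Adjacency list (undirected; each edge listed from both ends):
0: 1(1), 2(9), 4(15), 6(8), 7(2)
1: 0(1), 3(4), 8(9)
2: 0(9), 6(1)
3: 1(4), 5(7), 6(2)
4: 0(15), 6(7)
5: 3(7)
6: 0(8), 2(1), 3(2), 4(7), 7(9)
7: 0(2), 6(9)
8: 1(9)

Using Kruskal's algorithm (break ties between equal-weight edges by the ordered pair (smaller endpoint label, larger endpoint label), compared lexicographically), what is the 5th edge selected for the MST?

1-3

Kruskal: consider edges lightest-first.
0-1 (1): add — endpoints in different components.
2-6 (1): add — endpoints in different components.
0-7 (2): add — endpoints in different components.
3-6 (2): add — endpoints in different components.
1-3 (4): add — endpoints in different components.
3-5 (7): add — endpoints in different components.
4-6 (7): add — endpoints in different components.
0-6 (8): skip — 0 and 6 already connected.
0-2 (9): skip — 0 and 2 already connected.
1-8 (9): add — endpoints in different components.
The 5th edge added is 1-3.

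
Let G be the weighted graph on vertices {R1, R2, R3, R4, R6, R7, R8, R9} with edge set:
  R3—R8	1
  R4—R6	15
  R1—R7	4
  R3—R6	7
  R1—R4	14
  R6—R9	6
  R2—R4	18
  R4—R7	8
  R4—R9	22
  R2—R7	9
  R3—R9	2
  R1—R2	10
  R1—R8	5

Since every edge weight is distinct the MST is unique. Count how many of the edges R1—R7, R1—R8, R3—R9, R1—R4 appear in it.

3

Kruskal's algorithm — process edges by increasing weight (ties by edge label):
R3—R8 (1): add — endpoints in different components.
R3—R9 (2): add — endpoints in different components.
R1—R7 (4): add — endpoints in different components.
R1—R8 (5): add — endpoints in different components.
R6—R9 (6): add — endpoints in different components.
R3—R6 (7): skip — R3 and R6 already connected.
R4—R7 (8): add — endpoints in different components.
R2—R7 (9): add — endpoints in different components.
MST edge set: {R3—R8, R3—R9, R1—R7, R1—R8, R6—R9, R4—R7, R2—R7}.
Of the listed edges, {R1—R7, R1—R8, R3—R9} are in the MST → 3.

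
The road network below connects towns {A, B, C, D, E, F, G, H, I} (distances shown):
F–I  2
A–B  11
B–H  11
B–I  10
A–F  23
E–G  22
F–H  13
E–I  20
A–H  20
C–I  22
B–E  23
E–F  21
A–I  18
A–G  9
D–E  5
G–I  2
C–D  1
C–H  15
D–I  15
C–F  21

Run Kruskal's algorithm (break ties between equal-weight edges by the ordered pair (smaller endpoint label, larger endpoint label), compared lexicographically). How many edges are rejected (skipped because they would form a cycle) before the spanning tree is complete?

Kruskal: consider edges lightest-first.
C–D (1): add — endpoints in different components.
F–I (2): add — endpoints in different components.
G–I (2): add — endpoints in different components.
D–E (5): add — endpoints in different components.
A–G (9): add — endpoints in different components.
B–I (10): add — endpoints in different components.
A–B (11): skip — A and B already connected.
B–H (11): add — endpoints in different components.
F–H (13): skip — F and H already connected.
C–H (15): add — endpoints in different components.
Edges rejected before the tree was complete: 2.

2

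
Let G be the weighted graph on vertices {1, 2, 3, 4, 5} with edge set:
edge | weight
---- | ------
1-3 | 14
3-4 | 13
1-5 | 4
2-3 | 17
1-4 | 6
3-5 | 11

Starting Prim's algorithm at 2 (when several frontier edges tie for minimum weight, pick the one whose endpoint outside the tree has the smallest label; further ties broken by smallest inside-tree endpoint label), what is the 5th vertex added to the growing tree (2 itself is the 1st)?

Prim, starting at 2.
Step 1: cheapest edge leaving the tree is 2-3 (17); add 3.
Step 2: cheapest edge leaving the tree is 3-5 (11); add 5.
Step 3: cheapest edge leaving the tree is 1-5 (4); add 1.
Step 4: cheapest edge leaving the tree is 1-4 (6); add 4.
Vertex order: 2, 3, 5, 1, 4. The 5th vertex is 4.

4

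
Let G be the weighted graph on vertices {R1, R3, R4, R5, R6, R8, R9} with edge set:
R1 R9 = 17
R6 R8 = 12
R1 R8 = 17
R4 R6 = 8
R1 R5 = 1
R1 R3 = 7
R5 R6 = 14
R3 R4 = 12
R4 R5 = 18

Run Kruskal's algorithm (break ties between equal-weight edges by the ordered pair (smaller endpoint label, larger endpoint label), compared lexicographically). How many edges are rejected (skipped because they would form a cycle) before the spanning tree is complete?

Kruskal: consider edges lightest-first.
R1 R5 (1): add. Components now {R3} {R9} {R1,R5} {R6} {R4} {R8}
R1 R3 (7): add. Components now {R1,R3,R5} {R9} {R6} {R4} {R8}
R4 R6 (8): add. Components now {R1,R3,R5} {R9} {R4,R6} {R8}
R3 R4 (12): add. Components now {R1,R3,R4,R5,R6} {R9} {R8}
R6 R8 (12): add. Components now {R1,R3,R4,R5,R6,R8} {R9}
R5 R6 (14): skip — R6 and R5 already connected.
R1 R8 (17): skip — R1 and R8 already connected.
R1 R9 (17): add. Components now {R1,R3,R4,R5,R6,R8,R9}
Edges rejected before the tree was complete: 2.

2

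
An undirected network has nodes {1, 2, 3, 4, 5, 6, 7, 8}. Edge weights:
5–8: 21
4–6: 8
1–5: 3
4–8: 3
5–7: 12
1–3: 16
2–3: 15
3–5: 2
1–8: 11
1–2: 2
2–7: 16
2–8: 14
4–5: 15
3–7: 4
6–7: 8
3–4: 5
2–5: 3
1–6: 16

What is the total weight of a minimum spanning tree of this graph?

Grow the tree from 4 using Prim:
Step 1: cheapest edge leaving the tree is 4–8 (3); add 8.
Step 2: cheapest edge leaving the tree is 3–4 (5); add 3.
Step 3: cheapest edge leaving the tree is 3–5 (2); add 5.
Step 4: cheapest edge leaving the tree is 1–5 (3); add 1.
Step 5: cheapest edge leaving the tree is 1–2 (2); add 2.
Step 6: cheapest edge leaving the tree is 3–7 (4); add 7.
Step 7: cheapest edge leaving the tree is 4–6 (8); add 6.
MST edges: 4–8, 3–4, 3–5, 1–5, 1–2, 3–7, 4–6; total weight 3+5+2+3+2+4+8 = 27.

27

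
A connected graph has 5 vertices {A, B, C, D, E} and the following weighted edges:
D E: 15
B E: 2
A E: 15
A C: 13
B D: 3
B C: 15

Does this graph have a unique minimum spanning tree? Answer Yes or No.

No

Kruskal: consider edges lightest-first.
B E (2): add. Components now {A} {B,E} {C} {D}
B D (3): add. Components now {A} {B,D,E} {C}
A C (13): add. Components now {A,C} {B,D,E}
A E (15): add. Components now {A,B,C,D,E}
Non-tree edge B C has weight 15, equal to the heaviest edge on its tree cycle — swapping gives another MST of the same weight. Not unique.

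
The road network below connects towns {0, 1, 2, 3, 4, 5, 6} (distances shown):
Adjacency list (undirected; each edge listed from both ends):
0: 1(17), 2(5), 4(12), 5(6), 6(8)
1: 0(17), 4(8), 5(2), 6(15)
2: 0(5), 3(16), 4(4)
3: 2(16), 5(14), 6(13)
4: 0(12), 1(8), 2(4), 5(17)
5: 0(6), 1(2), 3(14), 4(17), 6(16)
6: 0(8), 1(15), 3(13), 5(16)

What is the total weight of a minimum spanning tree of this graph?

38

Grow the tree from 5 using Prim:
Step 1: cheapest edge leaving the tree is 1—5 (2); add 1.
Step 2: cheapest edge leaving the tree is 0—5 (6); add 0.
Step 3: cheapest edge leaving the tree is 0—2 (5); add 2.
Step 4: cheapest edge leaving the tree is 2—4 (4); add 4.
Step 5: cheapest edge leaving the tree is 0—6 (8); add 6.
Step 6: cheapest edge leaving the tree is 3—6 (13); add 3.
MST edges: 1—5, 0—5, 0—2, 2—4, 0—6, 3—6; total weight 2+6+5+4+8+13 = 38.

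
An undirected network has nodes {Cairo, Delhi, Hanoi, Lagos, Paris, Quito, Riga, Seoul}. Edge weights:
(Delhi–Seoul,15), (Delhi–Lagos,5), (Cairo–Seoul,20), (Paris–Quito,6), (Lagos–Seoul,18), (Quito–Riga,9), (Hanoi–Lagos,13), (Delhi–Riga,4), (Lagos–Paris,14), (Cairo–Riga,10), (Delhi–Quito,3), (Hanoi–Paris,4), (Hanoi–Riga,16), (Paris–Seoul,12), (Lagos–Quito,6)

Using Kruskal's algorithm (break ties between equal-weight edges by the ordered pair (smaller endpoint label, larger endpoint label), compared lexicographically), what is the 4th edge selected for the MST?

Sort edges by weight, then run Kruskal:
Delhi–Quito (3): add — endpoints in different components.
Delhi–Riga (4): add — endpoints in different components.
Hanoi–Paris (4): add — endpoints in different components.
Delhi–Lagos (5): add — endpoints in different components.
Lagos–Quito (6): skip — Lagos and Quito already connected.
Paris–Quito (6): add — endpoints in different components.
Quito–Riga (9): skip — Quito and Riga already connected.
Cairo–Riga (10): add — endpoints in different components.
Paris–Seoul (12): add — endpoints in different components.
The 4th edge added is Delhi–Lagos.

Delhi-Lagos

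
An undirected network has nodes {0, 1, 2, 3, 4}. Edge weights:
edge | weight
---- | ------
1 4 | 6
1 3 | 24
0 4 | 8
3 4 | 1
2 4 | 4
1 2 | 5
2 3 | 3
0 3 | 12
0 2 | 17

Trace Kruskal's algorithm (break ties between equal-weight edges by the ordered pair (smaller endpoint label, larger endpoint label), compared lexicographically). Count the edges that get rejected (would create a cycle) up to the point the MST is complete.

2

Sort edges by weight, then run Kruskal:
3 4 (1): add. Components now {0} {1} {2} {3,4}
2 3 (3): add. Components now {0} {1} {2,3,4}
2 4 (4): skip — 2 and 4 already connected.
1 2 (5): add. Components now {0} {1,2,3,4}
1 4 (6): skip — 1 and 4 already connected.
0 4 (8): add. Components now {0,1,2,3,4}
Edges rejected before the tree was complete: 2.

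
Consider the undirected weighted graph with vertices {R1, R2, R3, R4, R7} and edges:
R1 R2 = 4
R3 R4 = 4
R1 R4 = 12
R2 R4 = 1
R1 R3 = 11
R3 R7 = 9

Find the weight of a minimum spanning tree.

Prim's algorithm from R2:
Step 1: cheapest edge leaving the tree is R2 R4 (1); add R4.
Step 2: cheapest edge leaving the tree is R1 R2 (4); add R1.
Step 3: cheapest edge leaving the tree is R3 R4 (4); add R3.
Step 4: cheapest edge leaving the tree is R3 R7 (9); add R7.
MST edges: R2 R4, R1 R2, R3 R4, R3 R7; total weight 1+4+4+9 = 18.

18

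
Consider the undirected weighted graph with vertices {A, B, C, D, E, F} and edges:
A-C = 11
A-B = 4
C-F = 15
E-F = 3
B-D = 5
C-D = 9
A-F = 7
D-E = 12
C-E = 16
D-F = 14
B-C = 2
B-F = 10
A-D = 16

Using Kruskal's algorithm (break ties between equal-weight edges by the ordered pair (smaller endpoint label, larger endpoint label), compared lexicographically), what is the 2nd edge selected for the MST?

E-F

Sort edges by weight, then run Kruskal:
B-C (2): add. Components now {A} {B,C} {D} {E} {F}
E-F (3): add. Components now {A} {B,C} {D} {E,F}
A-B (4): add. Components now {A,B,C} {D} {E,F}
B-D (5): add. Components now {A,B,C,D} {E,F}
A-F (7): add. Components now {A,B,C,D,E,F}
The 2nd edge added is E-F.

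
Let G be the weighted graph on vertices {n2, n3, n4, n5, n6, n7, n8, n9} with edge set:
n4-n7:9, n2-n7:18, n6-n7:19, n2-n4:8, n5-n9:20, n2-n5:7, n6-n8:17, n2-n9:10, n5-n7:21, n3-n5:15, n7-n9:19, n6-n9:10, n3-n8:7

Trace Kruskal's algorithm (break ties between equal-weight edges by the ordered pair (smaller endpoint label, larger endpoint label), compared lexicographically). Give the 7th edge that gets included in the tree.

Kruskal: consider edges lightest-first.
n2-n5 (7): add — endpoints in different components.
n3-n8 (7): add — endpoints in different components.
n2-n4 (8): add — endpoints in different components.
n4-n7 (9): add — endpoints in different components.
n2-n9 (10): add — endpoints in different components.
n6-n9 (10): add — endpoints in different components.
n3-n5 (15): add — endpoints in different components.
The 7th edge added is n3-n5.

n3-n5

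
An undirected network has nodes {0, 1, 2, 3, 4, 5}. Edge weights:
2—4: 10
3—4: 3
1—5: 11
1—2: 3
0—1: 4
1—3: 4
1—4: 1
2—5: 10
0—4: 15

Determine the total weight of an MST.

Kruskal's algorithm — process edges by increasing weight (ties by edge label):
1—4 (1): add. Components now {0} {1,4} {2} {3} {5}
1—2 (3): add. Components now {0} {1,2,4} {3} {5}
3—4 (3): add. Components now {0} {1,2,3,4} {5}
0—1 (4): add. Components now {0,1,2,3,4} {5}
1—3 (4): skip — 1 and 3 already connected.
2—4 (10): skip — 2 and 4 already connected.
2—5 (10): add. Components now {0,1,2,3,4,5}
MST edges: 1—4, 1—2, 3—4, 0—1, 2—5; total weight 1+3+3+4+10 = 21.

21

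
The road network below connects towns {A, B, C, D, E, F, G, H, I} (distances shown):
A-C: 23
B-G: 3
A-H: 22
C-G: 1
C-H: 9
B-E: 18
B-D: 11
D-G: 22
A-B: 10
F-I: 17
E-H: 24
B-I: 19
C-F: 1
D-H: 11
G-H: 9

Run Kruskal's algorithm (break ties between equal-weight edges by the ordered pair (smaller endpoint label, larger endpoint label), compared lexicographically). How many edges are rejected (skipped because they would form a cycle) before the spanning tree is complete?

Sort edges by weight, then run Kruskal:
C-F (1): add — endpoints in different components.
C-G (1): add — endpoints in different components.
B-G (3): add — endpoints in different components.
C-H (9): add — endpoints in different components.
G-H (9): skip — G and H already connected.
A-B (10): add — endpoints in different components.
B-D (11): add — endpoints in different components.
D-H (11): skip — D and H already connected.
F-I (17): add — endpoints in different components.
B-E (18): add — endpoints in different components.
Edges rejected before the tree was complete: 2.

2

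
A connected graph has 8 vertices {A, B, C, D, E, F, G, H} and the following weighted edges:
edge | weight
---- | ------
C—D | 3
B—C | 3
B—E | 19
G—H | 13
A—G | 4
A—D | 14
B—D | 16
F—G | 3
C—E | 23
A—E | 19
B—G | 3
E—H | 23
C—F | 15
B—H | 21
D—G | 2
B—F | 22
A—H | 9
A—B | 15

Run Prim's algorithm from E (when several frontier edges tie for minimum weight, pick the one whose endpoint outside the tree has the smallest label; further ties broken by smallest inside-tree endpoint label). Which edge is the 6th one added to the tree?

F-G

Prim's algorithm from E:
Step 1: cheapest edge leaving the tree is A—E (19); add A.
Step 2: cheapest edge leaving the tree is A—G (4); add G.
Step 3: cheapest edge leaving the tree is D—G (2); add D.
Step 4: cheapest edge leaving the tree is B—G (3); add B.
Step 5: cheapest edge leaving the tree is B—C (3); add C.
Step 6: cheapest edge leaving the tree is F—G (3); add F.
Step 7: cheapest edge leaving the tree is A—H (9); add H.
The 6th edge added is F—G.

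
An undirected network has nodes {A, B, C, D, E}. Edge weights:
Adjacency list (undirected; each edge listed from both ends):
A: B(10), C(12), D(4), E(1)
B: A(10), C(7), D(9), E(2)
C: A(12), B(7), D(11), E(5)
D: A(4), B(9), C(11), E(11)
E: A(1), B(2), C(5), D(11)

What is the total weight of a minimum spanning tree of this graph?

Prim, starting at E.
Step 1: frontier [A E 1, B E 2, C E 5, D E 11] → take A E (1); add A.
Step 2: frontier [A D 4, A B 10, A C 12, B E 2, C E 5, D E 11] → take B E (2); add B.
Step 3: frontier [A D 4, A C 12, B C 7, B D 9, C E 5, D E 11] → take A D (4); add D.
Step 4: frontier [A C 12, B C 7, C D 11, C E 5] → take C E (5); add C.
MST edges: A E, B E, A D, C E; total weight 1+2+4+5 = 12.

12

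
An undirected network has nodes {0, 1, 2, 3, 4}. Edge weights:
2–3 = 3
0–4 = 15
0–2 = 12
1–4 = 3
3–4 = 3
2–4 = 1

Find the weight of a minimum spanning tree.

19

Kruskal: consider edges lightest-first.
2–4 (1): add. Components now {0} {1} {2,4} {3}
1–4 (3): add. Components now {0} {1,2,4} {3}
2–3 (3): add. Components now {0} {1,2,3,4}
3–4 (3): skip — 3 and 4 already connected.
0–2 (12): add. Components now {0,1,2,3,4}
MST edges: 2–4, 1–4, 2–3, 0–2; total weight 1+3+3+12 = 19.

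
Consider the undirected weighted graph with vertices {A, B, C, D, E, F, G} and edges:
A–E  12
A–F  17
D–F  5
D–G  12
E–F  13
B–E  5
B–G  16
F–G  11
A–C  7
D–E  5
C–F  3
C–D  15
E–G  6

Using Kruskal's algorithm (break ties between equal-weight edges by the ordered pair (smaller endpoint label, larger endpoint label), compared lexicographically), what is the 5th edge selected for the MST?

E-G

Kruskal's algorithm — process edges by increasing weight (ties by edge label):
C–F (3): add — endpoints in different components.
B–E (5): add — endpoints in different components.
D–E (5): add — endpoints in different components.
D–F (5): add — endpoints in different components.
E–G (6): add — endpoints in different components.
A–C (7): add — endpoints in different components.
The 5th edge added is E–G.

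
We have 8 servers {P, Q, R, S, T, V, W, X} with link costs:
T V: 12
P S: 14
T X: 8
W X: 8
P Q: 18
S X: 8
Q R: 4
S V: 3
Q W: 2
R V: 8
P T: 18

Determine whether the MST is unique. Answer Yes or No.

No

Kruskal's algorithm — process edges by increasing weight (ties by edge label):
Q W (2): add — endpoints in different components.
S V (3): add — endpoints in different components.
Q R (4): add — endpoints in different components.
R V (8): add — endpoints in different components.
S X (8): add — endpoints in different components.
T X (8): add — endpoints in different components.
W X (8): skip — X and W already connected.
T V (12): skip — V and T already connected.
P S (14): add — endpoints in different components.
Non-tree edge W X has weight 8, equal to the heaviest edge on its tree cycle — swapping gives another MST of the same weight. Not unique.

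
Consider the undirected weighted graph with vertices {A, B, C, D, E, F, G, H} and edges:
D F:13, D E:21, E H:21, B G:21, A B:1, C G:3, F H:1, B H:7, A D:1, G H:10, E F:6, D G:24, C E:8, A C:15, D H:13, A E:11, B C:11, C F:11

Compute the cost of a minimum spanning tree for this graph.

Sort edges by weight, then run Kruskal:
A B (1): add — endpoints in different components.
A D (1): add — endpoints in different components.
F H (1): add — endpoints in different components.
C G (3): add — endpoints in different components.
E F (6): add — endpoints in different components.
B H (7): add — endpoints in different components.
C E (8): add — endpoints in different components.
MST edges: A B, A D, F H, C G, E F, B H, C E; total weight 1+1+1+3+6+7+8 = 27.

27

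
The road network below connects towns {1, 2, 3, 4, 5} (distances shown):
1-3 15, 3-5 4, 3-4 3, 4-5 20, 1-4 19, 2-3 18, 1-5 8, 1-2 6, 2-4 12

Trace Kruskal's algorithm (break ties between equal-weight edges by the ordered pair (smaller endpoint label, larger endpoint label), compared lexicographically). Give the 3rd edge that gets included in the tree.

1-2

Sort edges by weight, then run Kruskal:
3-4 (3): add — endpoints in different components.
3-5 (4): add — endpoints in different components.
1-2 (6): add — endpoints in different components.
1-5 (8): add — endpoints in different components.
The 3rd edge added is 1-2.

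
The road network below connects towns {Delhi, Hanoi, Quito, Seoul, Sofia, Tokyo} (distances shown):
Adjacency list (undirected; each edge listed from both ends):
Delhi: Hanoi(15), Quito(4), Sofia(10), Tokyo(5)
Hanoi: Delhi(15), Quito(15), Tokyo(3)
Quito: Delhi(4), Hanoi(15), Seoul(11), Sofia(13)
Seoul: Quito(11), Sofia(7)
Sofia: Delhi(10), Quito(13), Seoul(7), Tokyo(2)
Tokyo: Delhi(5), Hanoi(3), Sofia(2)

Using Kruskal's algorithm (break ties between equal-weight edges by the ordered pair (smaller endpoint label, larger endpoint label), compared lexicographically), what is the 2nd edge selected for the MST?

Kruskal: consider edges lightest-first.
Sofia Tokyo (2): add — endpoints in different components.
Hanoi Tokyo (3): add — endpoints in different components.
Delhi Quito (4): add — endpoints in different components.
Delhi Tokyo (5): add — endpoints in different components.
Seoul Sofia (7): add — endpoints in different components.
The 2nd edge added is Hanoi Tokyo.

Hanoi-Tokyo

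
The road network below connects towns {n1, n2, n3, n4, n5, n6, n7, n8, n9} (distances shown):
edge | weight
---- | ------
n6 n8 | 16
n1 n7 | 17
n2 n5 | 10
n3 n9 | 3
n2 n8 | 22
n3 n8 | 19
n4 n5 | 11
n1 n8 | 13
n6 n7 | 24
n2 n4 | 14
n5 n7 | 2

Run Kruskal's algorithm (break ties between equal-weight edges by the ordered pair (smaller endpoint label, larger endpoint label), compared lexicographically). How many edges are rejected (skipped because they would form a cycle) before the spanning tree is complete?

1

Sort edges by weight, then run Kruskal:
n5 n7 (2): add — endpoints in different components.
n3 n9 (3): add — endpoints in different components.
n2 n5 (10): add — endpoints in different components.
n4 n5 (11): add — endpoints in different components.
n1 n8 (13): add — endpoints in different components.
n2 n4 (14): skip — n4 and n2 already connected.
n6 n8 (16): add — endpoints in different components.
n1 n7 (17): add — endpoints in different components.
n3 n8 (19): add — endpoints in different components.
Edges rejected before the tree was complete: 1.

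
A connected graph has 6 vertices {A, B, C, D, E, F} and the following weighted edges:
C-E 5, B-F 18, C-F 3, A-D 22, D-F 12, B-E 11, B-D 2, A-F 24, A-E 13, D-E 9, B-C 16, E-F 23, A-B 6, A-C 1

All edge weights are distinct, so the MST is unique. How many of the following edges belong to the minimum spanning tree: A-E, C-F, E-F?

1

Kruskal: consider edges lightest-first.
A-C (1): add — endpoints in different components.
B-D (2): add — endpoints in different components.
C-F (3): add — endpoints in different components.
C-E (5): add — endpoints in different components.
A-B (6): add — endpoints in different components.
MST edge set: {A-C, B-D, C-F, C-E, A-B}.
Of the listed edges, {C-F} are in the MST → 1.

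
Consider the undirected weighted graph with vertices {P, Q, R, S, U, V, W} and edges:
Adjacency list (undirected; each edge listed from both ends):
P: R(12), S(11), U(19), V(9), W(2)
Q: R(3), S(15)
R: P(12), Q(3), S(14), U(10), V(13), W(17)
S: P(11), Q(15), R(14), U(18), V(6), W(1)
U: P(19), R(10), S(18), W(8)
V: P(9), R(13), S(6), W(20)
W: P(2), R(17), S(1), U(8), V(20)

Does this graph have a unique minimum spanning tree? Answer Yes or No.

Yes

Kruskal's algorithm — process edges by increasing weight (ties by edge label):
S W (1): add — endpoints in different components.
P W (2): add — endpoints in different components.
Q R (3): add — endpoints in different components.
S V (6): add — endpoints in different components.
U W (8): add — endpoints in different components.
P V (9): skip — P and V already connected.
R U (10): add — endpoints in different components.
Every non-tree edge has weight strictly greater than the heaviest edge on the tree path between its endpoints, so the MST is unique.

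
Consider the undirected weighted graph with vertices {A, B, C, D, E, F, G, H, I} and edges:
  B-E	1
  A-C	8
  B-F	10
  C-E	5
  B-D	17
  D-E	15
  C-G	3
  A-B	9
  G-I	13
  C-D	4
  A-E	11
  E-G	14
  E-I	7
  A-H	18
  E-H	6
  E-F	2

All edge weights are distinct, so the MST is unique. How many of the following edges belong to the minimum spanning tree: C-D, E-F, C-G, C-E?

4

Sort edges by weight, then run Kruskal:
B-E (1): add — endpoints in different components.
E-F (2): add — endpoints in different components.
C-G (3): add — endpoints in different components.
C-D (4): add — endpoints in different components.
C-E (5): add — endpoints in different components.
E-H (6): add — endpoints in different components.
E-I (7): add — endpoints in different components.
A-C (8): add — endpoints in different components.
MST edge set: {B-E, E-F, C-G, C-D, C-E, E-H, E-I, A-C}.
Of the listed edges, {C-D, E-F, C-G, C-E} are in the MST → 4.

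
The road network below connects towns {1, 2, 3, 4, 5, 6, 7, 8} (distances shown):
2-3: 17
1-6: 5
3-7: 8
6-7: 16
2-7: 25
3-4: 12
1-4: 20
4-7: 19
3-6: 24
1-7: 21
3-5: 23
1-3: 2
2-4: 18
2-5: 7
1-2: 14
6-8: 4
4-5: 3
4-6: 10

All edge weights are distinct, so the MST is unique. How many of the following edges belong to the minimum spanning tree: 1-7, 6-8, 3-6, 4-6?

Sort edges by weight, then run Kruskal:
1-3 (2): add — endpoints in different components.
4-5 (3): add — endpoints in different components.
6-8 (4): add — endpoints in different components.
1-6 (5): add — endpoints in different components.
2-5 (7): add — endpoints in different components.
3-7 (8): add — endpoints in different components.
4-6 (10): add — endpoints in different components.
MST edge set: {1-3, 4-5, 6-8, 1-6, 2-5, 3-7, 4-6}.
Of the listed edges, {6-8, 4-6} are in the MST → 2.

2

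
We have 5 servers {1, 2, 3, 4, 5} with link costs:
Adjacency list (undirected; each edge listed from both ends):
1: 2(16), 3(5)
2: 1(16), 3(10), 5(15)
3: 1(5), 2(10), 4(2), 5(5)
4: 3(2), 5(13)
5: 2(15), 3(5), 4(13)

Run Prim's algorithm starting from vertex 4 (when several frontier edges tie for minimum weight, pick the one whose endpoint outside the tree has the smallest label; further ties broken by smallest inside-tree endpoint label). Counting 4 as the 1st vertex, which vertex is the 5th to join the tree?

Grow the tree from 4 using Prim:
Step 1: cheapest edge leaving the tree is 3–4 (2); add 3.
Step 2: cheapest edge leaving the tree is 1–3 (5); add 1.
Step 3: cheapest edge leaving the tree is 3–5 (5); add 5.
Step 4: cheapest edge leaving the tree is 2–3 (10); add 2.
Vertex order: 4, 3, 1, 5, 2. The 5th vertex is 2.

2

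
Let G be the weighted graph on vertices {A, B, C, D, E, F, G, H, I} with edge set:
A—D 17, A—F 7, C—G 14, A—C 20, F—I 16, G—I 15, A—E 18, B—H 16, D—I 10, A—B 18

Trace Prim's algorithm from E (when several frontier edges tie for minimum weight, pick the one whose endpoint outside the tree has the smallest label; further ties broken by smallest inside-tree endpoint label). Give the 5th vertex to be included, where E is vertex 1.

D

Grow the tree from E using Prim:
Step 1: cheapest edge leaving the tree is A—E (18); add A.
Step 2: cheapest edge leaving the tree is A—F (7); add F.
Step 3: cheapest edge leaving the tree is F—I (16); add I.
Step 4: cheapest edge leaving the tree is D—I (10); add D.
Step 5: cheapest edge leaving the tree is G—I (15); add G.
Step 6: cheapest edge leaving the tree is C—G (14); add C.
Step 7: cheapest edge leaving the tree is A—B (18); add B.
Step 8: cheapest edge leaving the tree is B—H (16); add H.
Vertex order: E, A, F, I, D, G, C, B, H. The 5th vertex is D.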